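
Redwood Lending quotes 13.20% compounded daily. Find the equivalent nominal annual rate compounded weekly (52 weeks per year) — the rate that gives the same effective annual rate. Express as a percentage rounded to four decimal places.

13.2144%

EAR = (1 + 0.1320/365)^365 − 1 = 0.141081.
Solve (1 + r/52)^52 = 1.141081: r/52 = 1.141081^(1/52) − 1 = 0.002541, so r = 0.132144 = 13.2144%.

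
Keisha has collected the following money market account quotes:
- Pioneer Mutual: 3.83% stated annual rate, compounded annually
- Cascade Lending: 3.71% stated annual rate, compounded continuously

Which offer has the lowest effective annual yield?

Pioneer Mutual: compounded annually, EAR = 3.830%
Cascade Lending: e^0.0371 − 1 = 3.780%
The lowest effective annual rate is Cascade Lending at 3.780%.

Cascade Lending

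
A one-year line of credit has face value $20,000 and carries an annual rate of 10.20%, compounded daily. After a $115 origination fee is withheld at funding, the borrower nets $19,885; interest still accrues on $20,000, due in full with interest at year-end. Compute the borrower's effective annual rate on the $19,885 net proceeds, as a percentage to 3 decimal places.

11.377%

Amount owed after one year: 20,000 × (1 + 0.1020/365)^365 = 20,000 × 1.107368 = $22,147.35.
Effective rate on net proceeds: 22,147.35 / 19,885 − 1 = 0.113772 = 11.377%.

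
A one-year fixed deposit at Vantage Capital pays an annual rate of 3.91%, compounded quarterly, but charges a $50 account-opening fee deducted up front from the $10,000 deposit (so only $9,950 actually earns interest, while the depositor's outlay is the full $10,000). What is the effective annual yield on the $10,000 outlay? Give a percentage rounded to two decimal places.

Value after one year: 9,950 × (1 + 0.0391/4)^4 = 9,950 × 1.039677 = $10,344.79.
Effective yield on the $10,000 outlay: 10,344.79 / 10,000 − 1 = 0.034479 = 3.45%.

3.45%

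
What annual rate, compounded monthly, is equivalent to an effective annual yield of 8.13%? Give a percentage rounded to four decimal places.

(1 + r/12)^12 − 1 = 0.0813, so 1 + r/12 = 1.0813^(1/12).
r/12 = 0.006535, so r = 0.078419 = 7.8419%.

7.8419%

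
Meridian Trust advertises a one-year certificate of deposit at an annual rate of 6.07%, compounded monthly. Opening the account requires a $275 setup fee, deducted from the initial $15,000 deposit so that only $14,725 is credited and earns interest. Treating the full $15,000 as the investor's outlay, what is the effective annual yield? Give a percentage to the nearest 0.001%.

4.294%

Value after one year: 14,725 × (1 + 0.0607/12)^12 = 14,725 × 1.062418 = $15,644.10.
Effective yield on the $15,000 outlay: 15,644.10 / 15,000 − 1 = 0.042940 = 4.294%.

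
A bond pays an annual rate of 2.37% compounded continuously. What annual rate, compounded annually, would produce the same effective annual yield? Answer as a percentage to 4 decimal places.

EAR under continuous compounding: e^0.0237 − 1 = 0.023983.
Compounded annually, the equivalent nominal rate is the EAR itself: 2.3983%.

2.3983%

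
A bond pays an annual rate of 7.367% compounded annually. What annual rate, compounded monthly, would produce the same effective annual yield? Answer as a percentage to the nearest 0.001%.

7.129%

Compounded annually, EAR = nominal = 0.073670.
Solve (1 + r/12)^12 = 1.073670: r/12 = 1.073670^(1/12) − 1 = 0.005941, so r = 0.071294 = 7.129%.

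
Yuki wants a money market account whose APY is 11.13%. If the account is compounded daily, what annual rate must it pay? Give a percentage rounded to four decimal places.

(1 + r/365)^365 − 1 = 0.1113, so 1 + r/365 = 1.1113^(1/365).
r/365 = 0.000289, so r = 0.105546 = 10.5546%.

10.5546%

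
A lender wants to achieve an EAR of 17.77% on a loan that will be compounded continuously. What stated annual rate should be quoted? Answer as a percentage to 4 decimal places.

16.3563%

Continuous: nominal r satisfies e^r − 1 = 0.1777.
r = ln(1 + 0.1777) = ln(1.1777) = 0.163563 = 16.3563%.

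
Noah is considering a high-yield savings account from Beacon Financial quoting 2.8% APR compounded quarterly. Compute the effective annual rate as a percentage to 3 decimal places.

2.830%

EAR = (1 + 0.028/4)^4 − 1.
= (1 + 0.007000)^4 − 1 = 1.028295 − 1 = 2.830%.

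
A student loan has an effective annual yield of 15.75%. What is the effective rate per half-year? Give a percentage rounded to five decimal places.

7.58717%

The per-half-year rate i satisfies (1 + i)^2 = 1 + 0.1575.
i = 1.1575^(1/2) − 1 = 0.0758717 = 7.58717%.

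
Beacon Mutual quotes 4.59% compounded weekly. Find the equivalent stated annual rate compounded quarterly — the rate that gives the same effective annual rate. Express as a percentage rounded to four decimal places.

EAR = (1 + 0.0459/52)^52 − 1 = 0.046949.
Solve (1 + r/4)^4 = 1.046949: r/4 = 1.046949^(1/4) − 1 = 0.011536, so r = 0.046144 = 4.6144%.

4.6144%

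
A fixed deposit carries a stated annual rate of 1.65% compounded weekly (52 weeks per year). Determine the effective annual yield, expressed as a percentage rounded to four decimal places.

EAR = (1 + 0.0165/52)^52 − 1.
= (1 + 0.000317)^52 − 1 = 1.016634 − 1 = 1.6634%.

1.6634%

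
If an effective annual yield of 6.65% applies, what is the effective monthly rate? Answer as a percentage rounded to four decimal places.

0.5380%

The per-month rate i satisfies (1 + i)^12 = 1 + 0.0665.
i = 1.0665^(1/12) − 1 = 0.0053796 = 0.5380%.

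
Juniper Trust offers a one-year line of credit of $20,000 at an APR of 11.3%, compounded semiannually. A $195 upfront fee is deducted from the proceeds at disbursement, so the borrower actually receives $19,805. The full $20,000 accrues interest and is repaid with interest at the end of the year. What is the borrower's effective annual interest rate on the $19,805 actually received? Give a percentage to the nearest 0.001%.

Amount owed after one year: 20,000 × (1 + 0.113/2)^2 = 20,000 × 1.116192 = $22,323.84.
Effective rate on net proceeds: 22,323.84 / 19,805 − 1 = 0.127182 = 12.718%.

12.718%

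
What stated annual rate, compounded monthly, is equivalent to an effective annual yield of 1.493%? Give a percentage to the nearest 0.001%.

1.483%

(1 + r/12)^12 − 1 = 0.01493, so 1 + r/12 = 1.01493^(1/12).
r/12 = 0.001236, so r = 0.014829 = 1.483%.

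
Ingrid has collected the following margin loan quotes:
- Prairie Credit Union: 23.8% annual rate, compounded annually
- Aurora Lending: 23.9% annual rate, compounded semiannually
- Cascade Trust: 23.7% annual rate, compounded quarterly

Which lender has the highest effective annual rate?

Cascade Trust

Prairie Credit Union: compounded annually, EAR = 23.800%
Aurora Lending: (1 + 0.239/2)^2 − 1 = 25.328%
Cascade Trust: (1 + 0.237/4)^4 − 1 = 25.891%
The highest effective annual rate is Cascade Trust at 25.891%.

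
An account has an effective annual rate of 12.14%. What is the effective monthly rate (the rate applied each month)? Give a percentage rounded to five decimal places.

The per-month rate i satisfies (1 + i)^12 = 1 + 0.1214.
i = 1.1214^(1/12) − 1 = 0.0095939 = 0.95939%.

0.95939%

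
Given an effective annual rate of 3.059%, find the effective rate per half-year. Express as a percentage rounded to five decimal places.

1.51798%

The per-half-year rate i satisfies (1 + i)^2 = 1 + 0.03059.
i = 1.03059^(1/2) − 1 = 0.0151798 = 1.51798%.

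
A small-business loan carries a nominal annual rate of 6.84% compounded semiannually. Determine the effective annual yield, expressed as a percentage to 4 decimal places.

6.9570%

EAR = (1 + 0.0684/2)^2 − 1.
= (1 + 0.034200)^2 − 1 = 1.069570 − 1 = 6.9570%.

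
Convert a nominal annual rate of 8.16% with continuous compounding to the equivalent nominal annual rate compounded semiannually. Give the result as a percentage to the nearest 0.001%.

8.329%

EAR under continuous compounding: e^0.0816 − 1 = 0.085022.
Solve (1 + r/2)^2 = 1.085022: r/2 = 1.085022^(1/2) − 1 = 0.041644, so r = 0.083288 = 8.329%.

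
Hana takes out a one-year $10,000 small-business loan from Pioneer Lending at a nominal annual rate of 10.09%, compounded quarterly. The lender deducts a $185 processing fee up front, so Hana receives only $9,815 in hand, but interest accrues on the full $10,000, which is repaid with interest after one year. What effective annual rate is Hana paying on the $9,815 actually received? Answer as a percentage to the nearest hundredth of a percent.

Amount owed after one year: 10,000 × (1 + 0.1009/4)^4 = 10,000 × 1.104782 = $11,047.82.
Effective rate on net proceeds: 11,047.82 / 9,815 − 1 = 0.125606 = 12.56%.

12.56%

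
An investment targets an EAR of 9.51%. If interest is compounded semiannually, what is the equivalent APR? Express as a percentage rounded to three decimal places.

9.294%

(1 + r/2)^2 − 1 = 0.0951, so 1 + r/2 = 1.0951^(1/2).
r/2 = 0.046470, so r = 0.092941 = 9.294%.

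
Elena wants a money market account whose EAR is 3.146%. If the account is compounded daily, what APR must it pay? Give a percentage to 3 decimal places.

3.098%

(1 + r/365)^365 − 1 = 0.03146, so 1 + r/365 = 1.03146^(1/365).
r/365 = 0.000085, so r = 0.030977 = 3.098%.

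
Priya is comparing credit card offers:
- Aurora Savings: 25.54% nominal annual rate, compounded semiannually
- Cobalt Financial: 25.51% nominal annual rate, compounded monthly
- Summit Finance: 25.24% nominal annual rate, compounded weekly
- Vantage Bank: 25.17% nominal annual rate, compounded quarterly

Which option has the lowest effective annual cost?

Aurora Savings

Aurora Savings: (1 + 0.2554/2)^2 − 1 = 27.171%
Cobalt Financial: (1 + 0.2551/12)^12 − 1 = 28.714%
Summit Finance: (1 + 0.2524/52)^52 − 1 = 28.633%
Vantage Bank: (1 + 0.2517/4)^4 − 1 = 27.647%
The lowest effective annual rate is Aurora Savings at 27.171%.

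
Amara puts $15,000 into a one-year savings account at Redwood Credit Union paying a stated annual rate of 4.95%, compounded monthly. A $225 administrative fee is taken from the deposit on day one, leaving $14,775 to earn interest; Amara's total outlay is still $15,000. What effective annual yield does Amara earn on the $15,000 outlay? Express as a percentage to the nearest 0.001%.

Value after one year: 14,775 × (1 + 0.0495/12)^12 = 14,775 × 1.050639 = $15,523.19.
Effective yield on the $15,000 outlay: 15,523.19 / 15,000 − 1 = 0.034879 = 3.488%.

3.488%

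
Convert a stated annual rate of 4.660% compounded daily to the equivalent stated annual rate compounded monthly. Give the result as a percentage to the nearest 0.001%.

4.669%

EAR = (1 + 0.04660/365)^365 − 1 = 0.047700.
Solve (1 + r/12)^12 = 1.047700: r/12 = 1.047700^(1/12) − 1 = 0.003891, so r = 0.046688 = 4.669%.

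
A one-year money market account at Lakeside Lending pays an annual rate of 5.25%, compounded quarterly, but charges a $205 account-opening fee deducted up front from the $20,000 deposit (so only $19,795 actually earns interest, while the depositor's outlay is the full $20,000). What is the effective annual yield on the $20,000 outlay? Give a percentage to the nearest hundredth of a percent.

4.27%

Value after one year: 19,795 × (1 + 0.0525/4)^4 = 19,795 × 1.053543 = $20,854.88.
Effective yield on the $20,000 outlay: 20,854.88 / 20,000 − 1 = 0.042744 = 4.27%.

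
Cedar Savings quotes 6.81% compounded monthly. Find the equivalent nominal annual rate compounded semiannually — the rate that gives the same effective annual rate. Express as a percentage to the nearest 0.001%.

6.907%

EAR = (1 + 0.0681/12)^12 − 1 = 0.070266.
Solve (1 + r/2)^2 = 1.070266: r/2 = 1.070266^(1/2) − 1 = 0.034537, so r = 0.069074 = 6.907%.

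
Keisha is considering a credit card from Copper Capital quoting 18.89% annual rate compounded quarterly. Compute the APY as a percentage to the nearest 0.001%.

20.271%

EAR = (1 + 0.1889/4)^4 − 1.
= 1.202707 − 1 = 20.271%.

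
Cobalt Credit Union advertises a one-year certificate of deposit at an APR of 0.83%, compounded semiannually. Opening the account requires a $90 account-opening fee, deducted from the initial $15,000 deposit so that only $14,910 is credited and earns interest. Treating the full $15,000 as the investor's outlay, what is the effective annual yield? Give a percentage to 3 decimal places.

Value after one year: 14,910 × (1 + 0.0083/2)^2 = 14,910 × 1.008317 = $15,034.01.
Effective yield on the $15,000 outlay: 15,034.01 / 15,000 − 1 = 0.002267 = 0.227%.

0.227%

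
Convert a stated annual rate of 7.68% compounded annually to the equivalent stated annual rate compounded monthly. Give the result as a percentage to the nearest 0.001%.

Compounded annually, EAR = nominal = 0.076800.
Solve (1 + r/12)^12 = 1.076800: r/12 = 1.076800^(1/12) − 1 = 0.006185, so r = 0.074222 = 7.422%.

7.422%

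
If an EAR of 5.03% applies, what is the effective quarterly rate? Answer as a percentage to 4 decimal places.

1.2345%

The per-quarter rate i satisfies (1 + i)^4 = 1 + 0.0503.
i = 1.0503^(1/4) − 1 = 0.0123445 = 1.2345%.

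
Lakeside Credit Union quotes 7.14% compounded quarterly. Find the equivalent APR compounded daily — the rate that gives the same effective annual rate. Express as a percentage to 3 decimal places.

EAR = (1 + 0.0714/4)^4 − 1 = 0.073335.
Solve (1 + r/365)^365 = 1.073335: r/365 = 1.073335^(1/365) − 1 = 0.000194, so r = 0.070777 = 7.078%.

7.078%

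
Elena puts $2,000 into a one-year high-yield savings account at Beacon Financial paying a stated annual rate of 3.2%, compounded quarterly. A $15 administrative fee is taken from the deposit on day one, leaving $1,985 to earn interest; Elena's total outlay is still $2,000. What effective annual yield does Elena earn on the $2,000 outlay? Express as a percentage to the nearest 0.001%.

2.464%

Value after one year: 1,985 × (1 + 0.032/4)^4 = 1,985 × 1.032386 = $2,049.29.
Effective yield on the $2,000 outlay: 2,049.29 / 2,000 − 1 = 0.024643 = 2.464%.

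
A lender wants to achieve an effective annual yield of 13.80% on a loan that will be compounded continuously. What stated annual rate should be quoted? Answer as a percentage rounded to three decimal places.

Continuous: nominal r satisfies e^r − 1 = 0.1380.
r = ln(1 + 0.1380) = ln(1.1380) = 0.129272 = 12.927%.

12.927%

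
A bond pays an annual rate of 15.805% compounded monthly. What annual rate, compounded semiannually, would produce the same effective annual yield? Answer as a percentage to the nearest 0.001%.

16.335%

EAR = (1 + 0.15805/12)^12 − 1 = 0.170017.
Solve (1 + r/2)^2 = 1.170017: r/2 = 1.170017^(1/2) − 1 = 0.081673, so r = 0.163346 = 16.335%.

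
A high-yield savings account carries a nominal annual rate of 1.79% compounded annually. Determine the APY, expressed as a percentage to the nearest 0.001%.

Annual compounding means the effective rate equals the nominal rate: 1.790%.

1.790%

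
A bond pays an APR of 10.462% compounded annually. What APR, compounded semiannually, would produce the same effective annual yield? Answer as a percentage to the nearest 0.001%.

10.202%

Compounded annually, EAR = nominal = 0.104620.
Solve (1 + r/2)^2 = 1.104620: r/2 = 1.104620^(1/2) − 1 = 0.051009, so r = 0.102018 = 10.202%.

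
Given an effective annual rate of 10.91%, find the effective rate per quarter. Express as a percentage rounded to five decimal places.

The per-quarter rate i satisfies (1 + i)^4 = 1 + 0.1091.
i = 1.1091^(1/4) − 1 = 0.0262252 = 2.62252%.

2.62252%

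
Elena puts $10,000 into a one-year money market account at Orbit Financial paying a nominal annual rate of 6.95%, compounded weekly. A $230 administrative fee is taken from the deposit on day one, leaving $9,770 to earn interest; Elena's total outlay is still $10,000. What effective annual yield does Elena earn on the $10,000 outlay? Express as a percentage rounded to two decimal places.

4.73%

Value after one year: 9,770 × (1 + 0.0695/52)^52 = 9,770 × 1.071922 = $10,472.68.
Effective yield on the $10,000 outlay: 10,472.68 / 10,000 − 1 = 0.047268 = 4.73%.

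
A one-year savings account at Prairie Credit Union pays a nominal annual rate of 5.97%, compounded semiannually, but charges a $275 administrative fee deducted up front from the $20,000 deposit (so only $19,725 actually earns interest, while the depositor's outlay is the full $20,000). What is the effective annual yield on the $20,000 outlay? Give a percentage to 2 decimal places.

4.60%

Value after one year: 19,725 × (1 + 0.0597/2)^2 = 19,725 × 1.060591 = $20,920.16.
Effective yield on the $20,000 outlay: 20,920.16 / 20,000 − 1 = 0.046008 = 4.60%.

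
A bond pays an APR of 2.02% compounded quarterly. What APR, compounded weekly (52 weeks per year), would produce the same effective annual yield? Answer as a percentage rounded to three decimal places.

2.015%

EAR = (1 + 0.0202/4)^4 − 1 = 0.020354.
Solve (1 + r/52)^52 = 1.020354: r/52 = 1.020354^(1/52) − 1 = 0.000388, so r = 0.020153 = 2.015%.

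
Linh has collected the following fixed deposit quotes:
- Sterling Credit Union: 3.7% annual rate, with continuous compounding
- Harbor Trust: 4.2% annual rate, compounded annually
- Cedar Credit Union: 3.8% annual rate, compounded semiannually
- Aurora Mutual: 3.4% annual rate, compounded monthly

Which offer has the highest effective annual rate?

Sterling Credit Union: e^0.037 − 1 = 3.769%
Harbor Trust: compounded annually, EAR = 4.200%
Cedar Credit Union: (1 + 0.038/2)^2 − 1 = 3.836%
Aurora Mutual: (1 + 0.034/12)^12 − 1 = 3.453%
The highest effective annual rate is Harbor Trust at 4.200%.

Harbor Trust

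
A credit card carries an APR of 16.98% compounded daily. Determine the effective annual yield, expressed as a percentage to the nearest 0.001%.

18.502%

EAR = (1 + 0.1698/365)^365 − 1.
= (1 + 0.000465)^365 − 1 = 1.185021 − 1 = 18.502%.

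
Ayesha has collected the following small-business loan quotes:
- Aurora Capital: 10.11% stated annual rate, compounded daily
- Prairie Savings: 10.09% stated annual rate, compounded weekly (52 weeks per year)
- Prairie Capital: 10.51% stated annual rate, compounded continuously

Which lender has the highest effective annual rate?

Prairie Capital

Aurora Capital: (1 + 0.1011/365)^365 − 1 = 10.637%
Prairie Savings: (1 + 0.1009/52)^52 − 1 = 10.606%
Prairie Capital: e^0.1051 − 1 = 11.082%
The highest effective annual rate is Prairie Capital at 11.082%.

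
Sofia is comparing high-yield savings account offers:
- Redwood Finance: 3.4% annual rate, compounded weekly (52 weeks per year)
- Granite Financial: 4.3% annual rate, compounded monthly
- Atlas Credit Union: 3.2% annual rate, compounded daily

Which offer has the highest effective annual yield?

Redwood Finance: (1 + 0.034/52)^52 − 1 = 3.457%
Granite Financial: (1 + 0.043/12)^12 − 1 = 4.386%
Atlas Credit Union: (1 + 0.032/365)^365 − 1 = 3.252%
The highest effective annual rate is Granite Financial at 4.386%.

Granite Financial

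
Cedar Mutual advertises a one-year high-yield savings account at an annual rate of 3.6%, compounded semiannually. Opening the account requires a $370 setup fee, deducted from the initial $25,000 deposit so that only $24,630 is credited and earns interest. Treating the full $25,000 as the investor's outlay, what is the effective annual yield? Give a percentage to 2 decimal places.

2.10%

Value after one year: 24,630 × (1 + 0.036/2)^2 = 24,630 × 1.036324 = $25,524.66.
Effective yield on the $25,000 outlay: 25,524.66 / 25,000 − 1 = 0.020986 = 2.10%.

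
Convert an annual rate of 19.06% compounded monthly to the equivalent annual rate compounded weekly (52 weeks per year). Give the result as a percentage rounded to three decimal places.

EAR = (1 + 0.1906/12)^12 − 1 = 0.208164.
Solve (1 + r/52)^52 = 1.208164: r/52 = 1.208164^(1/52) − 1 = 0.003643, so r = 0.189446 = 18.945%.

18.945%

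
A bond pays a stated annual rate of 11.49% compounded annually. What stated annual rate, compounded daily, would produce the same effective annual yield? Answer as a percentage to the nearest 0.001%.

10.878%

Compounded annually, EAR = nominal = 0.114900.
Solve (1 + r/365)^365 = 1.114900: r/365 = 1.114900^(1/365) − 1 = 0.000298, so r = 0.108781 = 10.878%.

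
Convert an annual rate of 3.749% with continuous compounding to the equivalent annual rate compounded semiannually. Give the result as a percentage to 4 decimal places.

3.7844%

EAR under continuous compounding: e^0.03749 − 1 = 0.038202.
Solve (1 + r/2)^2 = 1.038202: r/2 = 1.038202^(1/2) − 1 = 0.018922, so r = 0.037844 = 3.7844%.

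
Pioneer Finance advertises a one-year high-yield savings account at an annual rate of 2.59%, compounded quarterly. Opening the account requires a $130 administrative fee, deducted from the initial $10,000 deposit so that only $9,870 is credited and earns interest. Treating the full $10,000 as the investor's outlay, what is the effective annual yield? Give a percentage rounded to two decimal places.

1.28%

Value after one year: 9,870 × (1 + 0.0259/4)^4 = 9,870 × 1.026153 = $10,128.13.
Effective yield on the $10,000 outlay: 10,128.13 / 10,000 − 1 = 0.012813 = 1.28%.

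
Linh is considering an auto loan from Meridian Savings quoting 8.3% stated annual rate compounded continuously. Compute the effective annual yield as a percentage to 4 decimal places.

With continuous compounding, EAR = e^0.083 − 1.
e^0.083 = 1.086542, so EAR = 0.086542 = 8.6542%.

8.6542%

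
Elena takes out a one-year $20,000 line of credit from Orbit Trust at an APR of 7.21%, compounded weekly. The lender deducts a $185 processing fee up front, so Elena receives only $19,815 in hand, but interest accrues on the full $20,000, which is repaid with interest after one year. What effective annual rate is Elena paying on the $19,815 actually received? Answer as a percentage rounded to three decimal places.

8.474%

Amount owed after one year: 20,000 × (1 + 0.0721/52)^52 = 20,000 × 1.074709 = $21,494.18.
Effective rate on net proceeds: 21,494.18 / 19,815 − 1 = 0.084743 = 8.474%.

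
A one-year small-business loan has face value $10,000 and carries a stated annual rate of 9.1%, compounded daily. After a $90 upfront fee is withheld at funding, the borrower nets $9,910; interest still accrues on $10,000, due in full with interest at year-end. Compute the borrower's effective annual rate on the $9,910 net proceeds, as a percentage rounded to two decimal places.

Amount owed after one year: 10,000 × (1 + 0.091/365)^365 = 10,000 × 1.095257 = $10,952.57.
Effective rate on net proceeds: 10,952.57 / 9,910 − 1 = 0.105203 = 10.52%.

10.52%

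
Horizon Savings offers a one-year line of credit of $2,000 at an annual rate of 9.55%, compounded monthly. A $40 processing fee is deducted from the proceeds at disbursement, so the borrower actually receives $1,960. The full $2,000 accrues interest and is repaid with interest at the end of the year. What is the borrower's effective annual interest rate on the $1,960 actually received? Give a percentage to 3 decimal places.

Amount owed after one year: 2,000 × (1 + 0.0955/12)^12 = 2,000 × 1.099793 = $2,199.59.
Effective rate on net proceeds: 2,199.59 / 1,960 − 1 = 0.122238 = 12.224%.

12.224%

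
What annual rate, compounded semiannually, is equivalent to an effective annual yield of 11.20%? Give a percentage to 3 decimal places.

(1 + r/2)^2 − 1 = 0.1120, so 1 + r/2 = 1.1120^(1/2).
r/2 = 0.054514, so r = 0.109028 = 10.903%.

10.903%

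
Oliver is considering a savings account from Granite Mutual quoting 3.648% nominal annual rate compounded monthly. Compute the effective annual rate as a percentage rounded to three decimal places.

3.710%

EAR = (1 + 0.03648/12)^12 − 1.
= (1 + 0.003040)^12 − 1 = 1.037096 − 1 = 3.710%.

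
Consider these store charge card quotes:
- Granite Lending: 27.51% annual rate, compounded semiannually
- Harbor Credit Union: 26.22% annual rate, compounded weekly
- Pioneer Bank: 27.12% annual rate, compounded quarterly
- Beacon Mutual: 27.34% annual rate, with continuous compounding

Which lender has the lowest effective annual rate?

Granite Lending

Granite Lending: (1 + 0.2751/2)^2 − 1 = 29.402%
Harbor Credit Union: (1 + 0.2622/52)^52 − 1 = 29.893%
Pioneer Bank: (1 + 0.2712/4)^4 − 1 = 30.005%
Beacon Mutual: e^0.2734 − 1 = 31.443%
The lowest effective annual rate is Granite Lending at 29.402%.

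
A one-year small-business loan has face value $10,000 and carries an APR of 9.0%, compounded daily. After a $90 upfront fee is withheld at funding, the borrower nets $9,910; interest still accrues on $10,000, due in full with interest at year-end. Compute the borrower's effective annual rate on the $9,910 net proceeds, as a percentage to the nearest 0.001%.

Amount owed after one year: 10,000 × (1 + 0.090/365)^365 = 10,000 × 1.094162 = $10,941.62.
Effective rate on net proceeds: 10,941.62 / 9,910 − 1 = 0.104099 = 10.410%.

10.410%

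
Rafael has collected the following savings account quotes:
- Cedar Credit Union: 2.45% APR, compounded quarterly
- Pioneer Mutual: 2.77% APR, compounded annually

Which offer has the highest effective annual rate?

Cedar Credit Union: (1 + 0.0245/4)^4 − 1 = 2.473%
Pioneer Mutual: compounded annually, EAR = 2.770%
The highest effective annual rate is Pioneer Mutual at 2.770%.

Pioneer Mutual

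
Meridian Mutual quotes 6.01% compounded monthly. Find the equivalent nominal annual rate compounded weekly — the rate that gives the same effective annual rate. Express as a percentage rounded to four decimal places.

5.9985%

EAR = (1 + 0.0601/12)^12 − 1 = 0.061783.
Solve (1 + r/52)^52 = 1.061783: r/52 = 1.061783^(1/52) − 1 = 0.001154, so r = 0.059985 = 5.9985%.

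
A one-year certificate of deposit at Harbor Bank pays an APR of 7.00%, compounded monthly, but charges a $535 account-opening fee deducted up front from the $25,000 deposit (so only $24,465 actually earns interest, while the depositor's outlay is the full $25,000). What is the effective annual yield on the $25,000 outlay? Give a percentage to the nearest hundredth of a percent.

Value after one year: 24,465 × (1 + 0.0700/12)^12 = 24,465 × 1.072290 = $26,233.58.
Effective yield on the $25,000 outlay: 26,233.58 / 25,000 − 1 = 0.049343 = 4.93%.

4.93%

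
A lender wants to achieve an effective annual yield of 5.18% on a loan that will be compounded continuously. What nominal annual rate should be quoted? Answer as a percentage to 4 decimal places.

Continuous: nominal r satisfies e^r − 1 = 0.0518.
r = ln(1 + 0.0518) = ln(1.0518) = 0.050503 = 5.0503%.

5.0503%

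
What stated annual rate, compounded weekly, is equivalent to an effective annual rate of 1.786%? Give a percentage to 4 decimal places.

1.7705%

(1 + r/52)^52 − 1 = 0.01786, so 1 + r/52 = 1.01786^(1/52).
r/52 = 0.000340, so r = 0.017705 = 1.7705%.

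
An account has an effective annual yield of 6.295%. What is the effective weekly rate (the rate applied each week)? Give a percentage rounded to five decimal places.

0.11747%

The per-week rate i satisfies (1 + i)^52 = 1 + 0.06295.
i = 1.06295^(1/52) − 1 = 0.0011747 = 0.11747%.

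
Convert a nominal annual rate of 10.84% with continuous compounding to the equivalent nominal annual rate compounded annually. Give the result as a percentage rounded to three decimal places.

11.449%

EAR under continuous compounding: e^0.1084 − 1 = 0.114493.
Compounded annually, the equivalent nominal rate is the EAR itself: 11.449%.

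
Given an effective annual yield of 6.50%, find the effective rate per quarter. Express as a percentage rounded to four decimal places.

The per-quarter rate i satisfies (1 + i)^4 = 1 + 0.0650.
i = 1.0650^(1/4) − 1 = 0.0158683 = 1.5868%.

1.5868%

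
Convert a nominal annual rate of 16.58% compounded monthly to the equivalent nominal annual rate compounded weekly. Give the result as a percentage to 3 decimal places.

EAR = (1 + 0.1658/12)^12 − 1 = 0.178998.
Solve (1 + r/52)^52 = 1.178998: r/52 = 1.178998^(1/52) − 1 = 0.003172, so r = 0.164926 = 16.493%.

16.493%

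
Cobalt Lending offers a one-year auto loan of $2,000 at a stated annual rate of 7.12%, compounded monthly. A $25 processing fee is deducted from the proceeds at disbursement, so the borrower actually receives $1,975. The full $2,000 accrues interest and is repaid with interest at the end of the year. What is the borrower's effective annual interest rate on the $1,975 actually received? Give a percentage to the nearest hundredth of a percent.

8.72%

Amount owed after one year: 2,000 × (1 + 0.0712/12)^12 = 2,000 × 1.073570 = $2,147.14.
Effective rate on net proceeds: 2,147.14 / 1,975 − 1 = 0.087160 = 8.72%.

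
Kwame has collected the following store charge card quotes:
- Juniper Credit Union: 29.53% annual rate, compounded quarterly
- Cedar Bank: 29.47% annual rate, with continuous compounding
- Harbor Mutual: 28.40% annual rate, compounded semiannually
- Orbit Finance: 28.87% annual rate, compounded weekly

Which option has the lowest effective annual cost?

Harbor Mutual

Juniper Credit Union: (1 + 0.2953/4)^4 − 1 = 32.964%
Cedar Bank: e^0.2947 − 1 = 34.272%
Harbor Mutual: (1 + 0.2840/2)^2 − 1 = 30.416%
Orbit Finance: (1 + 0.2887/52)^52 − 1 = 33.363%
The lowest effective annual rate is Harbor Mutual at 30.416%.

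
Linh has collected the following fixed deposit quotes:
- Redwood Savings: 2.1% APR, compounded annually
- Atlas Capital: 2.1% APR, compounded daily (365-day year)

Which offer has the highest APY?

Atlas Capital

Redwood Savings: compounded annually, EAR = 2.100%
Atlas Capital: (1 + 0.021/365)^365 − 1 = 2.122%
The highest effective annual rate is Atlas Capital at 2.122%.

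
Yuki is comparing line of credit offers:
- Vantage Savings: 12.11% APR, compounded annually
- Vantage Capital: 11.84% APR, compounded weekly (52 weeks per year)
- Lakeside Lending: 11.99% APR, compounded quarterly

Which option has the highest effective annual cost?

Vantage Savings: compounded annually, EAR = 12.110%
Vantage Capital: (1 + 0.1184/52)^52 − 1 = 12.554%
Lakeside Lending: (1 + 0.1199/4)^4 − 1 = 12.540%
The highest effective annual rate is Vantage Capital at 12.554%.

Vantage Capital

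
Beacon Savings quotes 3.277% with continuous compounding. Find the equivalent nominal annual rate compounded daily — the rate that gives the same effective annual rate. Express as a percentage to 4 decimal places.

3.2771%

EAR under continuous compounding: e^0.03277 − 1 = 0.033313.
Solve (1 + r/365)^365 = 1.033313: r/365 = 1.033313^(1/365) − 1 = 0.000090, so r = 0.032771 = 3.2771%.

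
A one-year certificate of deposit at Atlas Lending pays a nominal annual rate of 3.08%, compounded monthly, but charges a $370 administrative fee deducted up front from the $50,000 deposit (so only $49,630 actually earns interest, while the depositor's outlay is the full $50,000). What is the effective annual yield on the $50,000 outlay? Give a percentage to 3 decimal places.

2.361%

Value after one year: 49,630 × (1 + 0.0308/12)^12 = 49,630 × 1.031239 = $51,180.37.
Effective yield on the $50,000 outlay: 51,180.37 / 50,000 − 1 = 0.023607 = 2.361%.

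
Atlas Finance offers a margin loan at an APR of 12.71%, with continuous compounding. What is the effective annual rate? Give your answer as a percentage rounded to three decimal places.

13.553%

With continuous compounding, EAR = e^0.1271 − 1.
e^0.1271 = 1.135531, so EAR = 0.135531 = 13.553%.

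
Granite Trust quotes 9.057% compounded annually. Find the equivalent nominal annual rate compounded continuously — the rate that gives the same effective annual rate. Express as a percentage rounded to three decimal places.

8.670%

Compounded annually, EAR = nominal = 0.090570.
Equivalent continuous rate: r = ln(1 + 0.090570) = 0.086700 = 8.670%.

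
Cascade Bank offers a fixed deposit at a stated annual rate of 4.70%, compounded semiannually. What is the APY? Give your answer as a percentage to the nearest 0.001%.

EAR = (1 + 0.0470/2)^2 − 1.
= 1.047552 − 1 = 4.755%.

4.755%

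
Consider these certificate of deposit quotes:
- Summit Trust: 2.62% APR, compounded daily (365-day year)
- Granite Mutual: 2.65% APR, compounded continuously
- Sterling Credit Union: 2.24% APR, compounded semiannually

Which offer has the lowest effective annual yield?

Sterling Credit Union

Summit Trust: (1 + 0.0262/365)^365 − 1 = 2.655%
Granite Mutual: e^0.0265 − 1 = 2.685%
Sterling Credit Union: (1 + 0.0224/2)^2 − 1 = 2.253%
The lowest effective annual rate is Sterling Credit Union at 2.253%.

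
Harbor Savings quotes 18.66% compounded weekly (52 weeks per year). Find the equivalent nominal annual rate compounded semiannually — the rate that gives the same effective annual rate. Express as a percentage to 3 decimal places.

EAR = (1 + 0.1866/52)^52 − 1 = 0.204743.
Solve (1 + r/2)^2 = 1.204743: r/2 = 1.204743^(1/2) − 1 = 0.097608, so r = 0.195215 = 19.522%.

19.522%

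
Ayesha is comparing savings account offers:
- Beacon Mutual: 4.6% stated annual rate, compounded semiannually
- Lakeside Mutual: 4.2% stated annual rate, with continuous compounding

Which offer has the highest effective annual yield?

Beacon Mutual

Beacon Mutual: (1 + 0.046/2)^2 − 1 = 4.653%
Lakeside Mutual: e^0.042 − 1 = 4.289%
The highest effective annual rate is Beacon Mutual at 4.653%.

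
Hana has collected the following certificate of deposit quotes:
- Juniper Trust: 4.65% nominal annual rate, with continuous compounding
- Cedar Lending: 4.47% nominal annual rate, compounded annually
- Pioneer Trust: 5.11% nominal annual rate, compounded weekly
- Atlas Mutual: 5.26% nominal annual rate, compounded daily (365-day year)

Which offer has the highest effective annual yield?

Atlas Mutual

Juniper Trust: e^0.0465 − 1 = 4.760%
Cedar Lending: compounded annually, EAR = 4.470%
Pioneer Trust: (1 + 0.0511/52)^52 − 1 = 5.240%
Atlas Mutual: (1 + 0.0526/365)^365 − 1 = 5.400%
The highest effective annual rate is Atlas Mutual at 5.400%.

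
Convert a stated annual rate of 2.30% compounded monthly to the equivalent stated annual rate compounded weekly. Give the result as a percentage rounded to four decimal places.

2.2983%

EAR = (1 + 0.0230/12)^12 − 1 = 0.023244.
Solve (1 + r/52)^52 = 1.023244: r/52 = 1.023244^(1/52) − 1 = 0.000442, so r = 0.022983 = 2.2983%.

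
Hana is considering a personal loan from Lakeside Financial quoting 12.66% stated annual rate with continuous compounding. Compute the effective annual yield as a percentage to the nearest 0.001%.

13.496%

With continuous compounding, EAR = e^0.1266 − 1.
e^0.1266 = 1.134963, so EAR = 0.134963 = 13.496%.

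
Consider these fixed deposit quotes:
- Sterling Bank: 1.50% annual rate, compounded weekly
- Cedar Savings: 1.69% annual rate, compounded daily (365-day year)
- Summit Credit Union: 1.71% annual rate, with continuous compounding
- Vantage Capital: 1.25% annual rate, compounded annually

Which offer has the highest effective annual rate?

Sterling Bank: (1 + 0.0150/52)^52 − 1 = 1.511%
Cedar Savings: (1 + 0.0169/365)^365 − 1 = 1.704%
Summit Credit Union: e^0.0171 − 1 = 1.725%
Vantage Capital: compounded annually, EAR = 1.250%
The highest effective annual rate is Summit Credit Union at 1.725%.

Summit Credit Union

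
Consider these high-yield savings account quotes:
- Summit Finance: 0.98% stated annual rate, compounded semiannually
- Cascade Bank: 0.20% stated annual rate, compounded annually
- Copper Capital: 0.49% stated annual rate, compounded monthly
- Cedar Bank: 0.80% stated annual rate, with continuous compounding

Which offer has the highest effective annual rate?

Summit Finance: (1 + 0.0098/2)^2 − 1 = 0.982%
Cascade Bank: compounded annually, EAR = 0.200%
Copper Capital: (1 + 0.0049/12)^12 − 1 = 0.491%
Cedar Bank: e^0.0080 − 1 = 0.803%
The highest effective annual rate is Summit Finance at 0.982%.

Summit Finance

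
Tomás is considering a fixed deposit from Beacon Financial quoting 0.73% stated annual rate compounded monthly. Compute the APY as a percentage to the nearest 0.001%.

0.732%

EAR = (1 + 0.0073/12)^12 − 1.
= (1 + 0.000608)^12 − 1 = 1.007324 − 1 = 0.732%.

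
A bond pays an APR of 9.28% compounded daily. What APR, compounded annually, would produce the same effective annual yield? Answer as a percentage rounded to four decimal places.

EAR = (1 + 0.0928/365)^365 − 1 = 0.097229.
Compounded annually, the equivalent nominal rate is the EAR itself: 9.7229%.

9.7229%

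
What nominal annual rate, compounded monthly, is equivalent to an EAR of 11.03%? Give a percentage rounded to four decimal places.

10.5088%

(1 + r/12)^12 − 1 = 0.1103, so 1 + r/12 = 1.1103^(1/12).
r/12 = 0.008757, so r = 0.105088 = 10.5088%.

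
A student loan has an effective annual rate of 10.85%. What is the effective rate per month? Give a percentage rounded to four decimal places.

The per-month rate i satisfies (1 + i)^12 = 1 + 0.1085.
i = 1.1085^(1/12) − 1 = 0.0086209 = 0.8621%.

0.8621%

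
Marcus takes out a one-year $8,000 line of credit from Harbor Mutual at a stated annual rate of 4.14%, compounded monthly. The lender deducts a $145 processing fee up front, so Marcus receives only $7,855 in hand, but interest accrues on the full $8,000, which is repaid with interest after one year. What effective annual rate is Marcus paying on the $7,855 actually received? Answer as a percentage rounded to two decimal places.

6.14%

Amount owed after one year: 8,000 × (1 + 0.0414/12)^12 = 8,000 × 1.042195 = $8,337.56.
Effective rate on net proceeds: 8,337.56 / 7,855 − 1 = 0.061433 = 6.14%.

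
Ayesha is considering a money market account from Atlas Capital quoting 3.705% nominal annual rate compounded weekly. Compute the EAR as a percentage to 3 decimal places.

EAR = (1 + 0.03705/52)^52 − 1.
= 1.037731 − 1 = 3.773%.

3.773%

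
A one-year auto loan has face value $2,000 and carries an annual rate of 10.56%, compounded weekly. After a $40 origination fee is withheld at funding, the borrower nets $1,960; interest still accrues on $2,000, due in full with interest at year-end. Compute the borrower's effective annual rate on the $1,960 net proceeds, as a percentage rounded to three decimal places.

13.394%

Amount owed after one year: 2,000 × (1 + 0.1056/52)^52 = 2,000 × 1.111258 = $2,222.52.
Effective rate on net proceeds: 2,222.52 / 1,960 − 1 = 0.133937 = 13.394%.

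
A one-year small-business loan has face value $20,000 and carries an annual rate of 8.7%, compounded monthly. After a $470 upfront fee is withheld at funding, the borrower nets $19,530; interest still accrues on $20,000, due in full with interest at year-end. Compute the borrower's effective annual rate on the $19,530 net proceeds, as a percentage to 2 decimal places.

11.68%

Amount owed after one year: 20,000 × (1 + 0.087/12)^12 = 20,000 × 1.090554 = $21,811.09.
Effective rate on net proceeds: 21,811.09 / 19,530 − 1 = 0.116799 = 11.68%.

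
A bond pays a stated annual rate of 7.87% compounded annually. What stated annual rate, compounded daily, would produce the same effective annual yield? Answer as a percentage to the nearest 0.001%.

Compounded annually, EAR = nominal = 0.078700.
Solve (1 + r/365)^365 = 1.078700: r/365 = 1.078700^(1/365) − 1 = 0.000208, so r = 0.075764 = 7.576%.

7.576%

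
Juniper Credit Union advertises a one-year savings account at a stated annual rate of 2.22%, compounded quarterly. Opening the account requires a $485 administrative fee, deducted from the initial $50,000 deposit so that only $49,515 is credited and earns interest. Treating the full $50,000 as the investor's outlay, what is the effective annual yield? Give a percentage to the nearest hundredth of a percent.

Value after one year: 49,515 × (1 + 0.0222/4)^4 = 49,515 × 1.022385 = $50,623.42.
Effective yield on the $50,000 outlay: 50,623.42 / 50,000 − 1 = 0.012468 = 1.25%.

1.25%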